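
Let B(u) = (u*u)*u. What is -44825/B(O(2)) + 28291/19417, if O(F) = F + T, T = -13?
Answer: 82547486/2349457 ≈ 35.135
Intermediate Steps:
O(F) = -13 + F (O(F) = F - 13 = -13 + F)
B(u) = u³ (B(u) = u²*u = u³)
-44825/B(O(2)) + 28291/19417 = -44825/(-13 + 2)³ + 28291/19417 = -44825/((-11)³) + 28291*(1/19417) = -44825/(-1331) + 28291/19417 = -44825*(-1/1331) + 28291/19417 = 4075/121 + 28291/19417 = 82547486/2349457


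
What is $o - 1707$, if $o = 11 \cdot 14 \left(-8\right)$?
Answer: $-2939$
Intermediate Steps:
$o = -1232$ ($o = 154 \left(-8\right) = -1232$)
$o - 1707 = -1232 - 1707 = -2939$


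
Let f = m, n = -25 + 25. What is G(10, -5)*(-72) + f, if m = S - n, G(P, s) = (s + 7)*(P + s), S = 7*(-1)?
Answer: -727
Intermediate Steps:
S = -7
n = 0
G(P, s) = (7 + s)*(P + s)
m = -7 (m = -7 - 1*0 = -7 + 0 = -7)
f = -7
G(10, -5)*(-72) + f = ((-5)**2 + 7*10 + 7*(-5) + 10*(-5))*(-72) - 7 = (25 + 70 - 35 - 50)*(-72) - 7 = 10*(-72) - 7 = -720 - 7 = -727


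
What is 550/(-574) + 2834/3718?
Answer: -8042/41041 ≈ -0.19595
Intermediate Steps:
550/(-574) + 2834/3718 = 550*(-1/574) + 2834*(1/3718) = -275/287 + 109/143 = -8042/41041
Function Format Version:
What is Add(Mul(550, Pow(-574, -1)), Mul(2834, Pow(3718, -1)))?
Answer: Rational(-8042, 41041) ≈ -0.19595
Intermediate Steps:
Add(Mul(550, Pow(-574, -1)), Mul(2834, Pow(3718, -1))) = Add(Mul(550, Rational(-1, 574)), Mul(2834, Rational(1, 3718))) = Add(Rational(-275, 287), Rational(109, 143)) = Rational(-8042, 41041)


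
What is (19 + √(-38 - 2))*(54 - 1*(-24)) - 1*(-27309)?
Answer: 28791 + 156*I*√10 ≈ 28791.0 + 493.32*I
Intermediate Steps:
(19 + √(-38 - 2))*(54 - 1*(-24)) - 1*(-27309) = (19 + √(-40))*(54 + 24) + 27309 = (19 + 2*I*√10)*78 + 27309 = (1482 + 156*I*√10) + 27309 = 28791 + 156*I*√10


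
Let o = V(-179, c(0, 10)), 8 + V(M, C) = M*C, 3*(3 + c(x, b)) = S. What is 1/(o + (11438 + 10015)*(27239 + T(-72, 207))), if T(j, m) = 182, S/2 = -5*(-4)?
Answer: 3/1764782566 ≈ 1.6999e-9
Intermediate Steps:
S = 40 (S = 2*(-5*(-4)) = 2*20 = 40)
c(x, b) = 31/3 (c(x, b) = -3 + (⅓)*40 = -3 + 40/3 = 31/3)
V(M, C) = -8 + C*M (V(M, C) = -8 + M*C = -8 + C*M)
o = -5573/3 (o = -8 + (31/3)*(-179) = -8 - 5549/3 = -5573/3 ≈ -1857.7)
1/(o + (11438 + 10015)*(27239 + T(-72, 207))) = 1/(-5573/3 + (11438 + 10015)*(27239 + 182)) = 1/(-5573/3 + 21453*27421) = 1/(-5573/3 + 588262713) = 1/(1764782566/3) = 3/1764782566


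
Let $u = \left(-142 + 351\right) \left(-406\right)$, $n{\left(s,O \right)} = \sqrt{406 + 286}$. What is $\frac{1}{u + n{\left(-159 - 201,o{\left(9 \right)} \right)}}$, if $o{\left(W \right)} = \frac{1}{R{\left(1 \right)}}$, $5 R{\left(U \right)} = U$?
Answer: $- \frac{42427}{3600100312} - \frac{\sqrt{173}}{3600100312} \approx -1.1789 \cdot 10^{-5}$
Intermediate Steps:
$R{\left(U \right)} = \frac{U}{5}$
$o{\left(W \right)} = 5$ ($o{\left(W \right)} = \frac{1}{\frac{1}{5} \cdot 1} = \frac{1}{\frac{1}{5}} = 5$)
$n{\left(s,O \right)} = 2 \sqrt{173}$ ($n{\left(s,O \right)} = \sqrt{692} = 2 \sqrt{173}$)
$u = -84854$ ($u = 209 \left(-406\right) = -84854$)
$\frac{1}{u + n{\left(-159 - 201,o{\left(9 \right)} \right)}} = \frac{1}{-84854 + 2 \sqrt{173}}$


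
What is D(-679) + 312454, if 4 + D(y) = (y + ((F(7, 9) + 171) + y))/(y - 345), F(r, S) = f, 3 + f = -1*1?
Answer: 319949991/1024 ≈ 3.1245e+5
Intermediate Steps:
f = -4 (f = -3 - 1*1 = -3 - 1 = -4)
F(r, S) = -4
D(y) = -4 + (167 + 2*y)/(-345 + y) (D(y) = -4 + (y + ((-4 + 171) + y))/(y - 345) = -4 + (y + (167 + y))/(-345 + y) = -4 + (167 + 2*y)/(-345 + y))
D(-679) + 312454 = (1547 - 2*(-679))/(-345 - 679) + 312454 = (1547 + 1358)/(-1024) + 312454 = -1/1024*2905 + 312454 = -2905/1024 + 312454 = 319949991/1024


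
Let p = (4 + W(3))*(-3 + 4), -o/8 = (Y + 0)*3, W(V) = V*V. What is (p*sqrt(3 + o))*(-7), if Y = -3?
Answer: -455*sqrt(3) ≈ -788.08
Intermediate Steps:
W(V) = V**2
o = 72 (o = -8*(-3 + 0)*3 = -(-24)*3 = -8*(-9) = 72)
p = 13 (p = (4 + 3**2)*(-3 + 4) = (4 + 9)*1 = 13*1 = 13)
(p*sqrt(3 + o))*(-7) = (13*sqrt(3 + 72))*(-7) = (13*sqrt(75))*(-7) = (13*(5*sqrt(3)))*(-7) = (65*sqrt(3))*(-7) = -455*sqrt(3)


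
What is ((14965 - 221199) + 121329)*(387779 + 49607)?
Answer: -37136258330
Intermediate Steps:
((14965 - 221199) + 121329)*(387779 + 49607) = (-206234 + 121329)*437386 = -84905*437386 = -37136258330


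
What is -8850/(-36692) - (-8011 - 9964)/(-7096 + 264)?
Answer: -149768875/62669936 ≈ -2.3898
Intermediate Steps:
-8850/(-36692) - (-8011 - 9964)/(-7096 + 264) = -8850*(-1/36692) - (-17975)/(-6832) = 4425/18346 - (-17975)*(-1)/6832 = 4425/18346 - 1*17975/6832 = 4425/18346 - 17975/6832 = -149768875/62669936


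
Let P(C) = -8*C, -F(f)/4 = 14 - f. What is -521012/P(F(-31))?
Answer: -130253/360 ≈ -361.81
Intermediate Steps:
F(f) = -56 + 4*f (F(f) = -4*(14 - f) = -56 + 4*f)
-521012/P(F(-31)) = -521012*(-1/(8*(-56 + 4*(-31)))) = -521012*(-1/(8*(-56 - 124))) = -521012/((-8*(-180))) = -521012/1440 = -521012*1/1440 = -130253/360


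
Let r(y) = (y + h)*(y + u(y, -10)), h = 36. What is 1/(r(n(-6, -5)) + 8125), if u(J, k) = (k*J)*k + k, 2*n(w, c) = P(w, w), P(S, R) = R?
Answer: -1/2204 ≈ -0.00045372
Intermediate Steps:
n(w, c) = w/2
u(J, k) = k + J*k² (u(J, k) = (J*k)*k + k = J*k² + k = k + J*k²)
r(y) = (-10 + 101*y)*(36 + y) (r(y) = (y + 36)*(y - 10*(1 + y*(-10))) = (36 + y)*(y - 10*(1 - 10*y)) = (36 + y)*(y + (-10 + 100*y)) = (36 + y)*(-10 + 101*y) = (-10 + 101*y)*(36 + y))
1/(r(n(-6, -5)) + 8125) = 1/((-360 + 101*((½)*(-6))² + 3626*((½)*(-6))) + 8125) = 1/((-360 + 101*(-3)² + 3626*(-3)) + 8125) = 1/((-360 + 101*9 - 10878) + 8125) = 1/((-360 + 909 - 10878) + 8125) = 1/(-10329 + 8125) = 1/(-2204) = -1/2204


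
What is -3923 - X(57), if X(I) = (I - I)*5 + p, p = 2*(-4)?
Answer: -3915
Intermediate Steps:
p = -8
X(I) = -8 (X(I) = (I - I)*5 - 8 = 0*5 - 8 = 0 - 8 = -8)
-3923 - X(57) = -3923 - 1*(-8) = -3923 + 8 = -3915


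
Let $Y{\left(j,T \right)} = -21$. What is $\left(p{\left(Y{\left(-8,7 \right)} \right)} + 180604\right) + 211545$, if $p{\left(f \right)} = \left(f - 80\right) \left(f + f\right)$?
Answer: $396391$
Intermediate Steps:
$p{\left(f \right)} = 2 f \left(-80 + f\right)$ ($p{\left(f \right)} = \left(-80 + f\right) 2 f = 2 f \left(-80 + f\right)$)
$\left(p{\left(Y{\left(-8,7 \right)} \right)} + 180604\right) + 211545 = \left(2 \left(-21\right) \left(-80 - 21\right) + 180604\right) + 211545 = \left(2 \left(-21\right) \left(-101\right) + 180604\right) + 211545 = \left(4242 + 180604\right) + 211545 = 184846 + 211545 = 396391$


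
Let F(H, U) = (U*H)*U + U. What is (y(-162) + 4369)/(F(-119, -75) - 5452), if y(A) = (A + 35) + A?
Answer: -2040/337451 ≈ -0.0060453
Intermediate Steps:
y(A) = 35 + 2*A (y(A) = (35 + A) + A = 35 + 2*A)
F(H, U) = U + H*U² (F(H, U) = (H*U)*U + U = H*U² + U = U + H*U²)
(y(-162) + 4369)/(F(-119, -75) - 5452) = ((35 + 2*(-162)) + 4369)/(-75*(1 - 119*(-75)) - 5452) = ((35 - 324) + 4369)/(-75*(1 + 8925) - 5452) = (-289 + 4369)/(-75*8926 - 5452) = 4080/(-669450 - 5452) = 4080/(-674902) = 4080*(-1/674902) = -2040/337451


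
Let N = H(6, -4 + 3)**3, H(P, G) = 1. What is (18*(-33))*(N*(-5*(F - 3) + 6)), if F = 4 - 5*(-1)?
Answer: 14256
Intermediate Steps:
F = 9 (F = 4 + 5 = 9)
N = 1 (N = 1**3 = 1)
(18*(-33))*(N*(-5*(F - 3) + 6)) = (18*(-33))*(1*(-5*(9 - 3) + 6)) = -594*(-5*6 + 6) = -594*(-30 + 6) = -594*(-24) = 14256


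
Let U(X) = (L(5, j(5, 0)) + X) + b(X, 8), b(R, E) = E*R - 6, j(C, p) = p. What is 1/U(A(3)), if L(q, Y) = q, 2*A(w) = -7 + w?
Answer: -1/19 ≈ -0.052632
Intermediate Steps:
A(w) = -7/2 + w/2 (A(w) = (-7 + w)/2 = -7/2 + w/2)
b(R, E) = -6 + E*R
U(X) = -1 + 9*X (U(X) = (5 + X) + (-6 + 8*X) = -1 + 9*X)
1/U(A(3)) = 1/(-1 + 9*(-7/2 + (1/2)*3)) = 1/(-1 + 9*(-7/2 + 3/2)) = 1/(-1 + 9*(-2)) = 1/(-1 - 18) = 1/(-19) = -1/19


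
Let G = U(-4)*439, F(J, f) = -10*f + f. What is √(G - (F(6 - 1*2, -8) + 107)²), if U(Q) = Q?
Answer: I*√33797 ≈ 183.84*I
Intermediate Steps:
F(J, f) = -9*f
G = -1756 (G = -4*439 = -1756)
√(G - (F(6 - 1*2, -8) + 107)²) = √(-1756 - (-9*(-8) + 107)²) = √(-1756 - (72 + 107)²) = √(-1756 - 1*179²) = √(-1756 - 1*32041) = √(-1756 - 32041) = √(-33797) = I*√33797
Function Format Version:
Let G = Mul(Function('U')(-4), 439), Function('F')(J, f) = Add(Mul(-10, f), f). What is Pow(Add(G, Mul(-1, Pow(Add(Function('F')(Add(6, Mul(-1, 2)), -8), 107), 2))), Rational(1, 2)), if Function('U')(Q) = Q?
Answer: Mul(I, Pow(33797, Rational(1, 2))) ≈ Mul(183.84, I)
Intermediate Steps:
Function('F')(J, f) = Mul(-9, f)
G = -1756 (G = Mul(-4, 439) = -1756)
Pow(Add(G, Mul(-1, Pow(Add(Function('F')(Add(6, Mul(-1, 2)), -8), 107), 2))), Rational(1, 2)) = Pow(Add(-1756, Mul(-1, Pow(Add(Mul(-9, -8), 107), 2))), Rational(1, 2)) = Pow(Add(-1756, Mul(-1, Pow(Add(72, 107), 2))), Rational(1, 2)) = Pow(Add(-1756, Mul(-1, Pow(179, 2))), Rational(1, 2)) = Pow(Add(-1756, Mul(-1, 32041)), Rational(1, 2)) = Pow(Add(-1756, -32041), Rational(1, 2)) = Pow(-33797, Rational(1, 2)) = Mul(I, Pow(33797, Rational(1, 2)))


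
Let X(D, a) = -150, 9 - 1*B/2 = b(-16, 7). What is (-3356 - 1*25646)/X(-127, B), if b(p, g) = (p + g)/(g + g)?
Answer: 14501/75 ≈ 193.35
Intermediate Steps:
b(p, g) = (g + p)/(2*g) (b(p, g) = (g + p)/((2*g)) = (g + p)*(1/(2*g)) = (g + p)/(2*g))
B = 135/7 (B = 18 - (7 - 16)/7 = 18 - (-9)/7 = 18 - 2*(-9/14) = 18 + 9/7 = 135/7 ≈ 19.286)
(-3356 - 1*25646)/X(-127, B) = (-3356 - 1*25646)/(-150) = (-3356 - 25646)*(-1/150) = -29002*(-1/150) = 14501/75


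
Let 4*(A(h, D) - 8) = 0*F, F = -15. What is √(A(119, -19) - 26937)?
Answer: I*√26929 ≈ 164.1*I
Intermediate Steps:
A(h, D) = 8 (A(h, D) = 8 + (0*(-15))/4 = 8 + (¼)*0 = 8 + 0 = 8)
√(A(119, -19) - 26937) = √(8 - 26937) = √(-26929) = I*√26929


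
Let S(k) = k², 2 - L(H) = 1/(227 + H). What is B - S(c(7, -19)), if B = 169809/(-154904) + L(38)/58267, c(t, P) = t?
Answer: -119821798135059/2391834712520 ≈ -50.096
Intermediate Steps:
L(H) = 2 - 1/(227 + H)
B = -2621897221579/2391834712520 (B = 169809/(-154904) + ((453 + 2*38)/(227 + 38))/58267 = 169809*(-1/154904) + ((453 + 76)/265)*(1/58267) = -169809/154904 + ((1/265)*529)*(1/58267) = -169809/154904 + (529/265)*(1/58267) = -169809/154904 + 529/15440755 = -2621897221579/2391834712520 ≈ -1.0962)
B - S(c(7, -19)) = -2621897221579/2391834712520 - 1*7² = -2621897221579/2391834712520 - 1*49 = -2621897221579/2391834712520 - 49 = -119821798135059/2391834712520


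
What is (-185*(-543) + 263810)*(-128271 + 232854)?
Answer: 38095926495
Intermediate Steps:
(-185*(-543) + 263810)*(-128271 + 232854) = (100455 + 263810)*104583 = 364265*104583 = 38095926495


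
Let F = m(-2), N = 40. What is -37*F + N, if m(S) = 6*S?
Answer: 484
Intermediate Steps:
F = -12 (F = 6*(-2) = -12)
-37*F + N = -37*(-12) + 40 = 444 + 40 = 484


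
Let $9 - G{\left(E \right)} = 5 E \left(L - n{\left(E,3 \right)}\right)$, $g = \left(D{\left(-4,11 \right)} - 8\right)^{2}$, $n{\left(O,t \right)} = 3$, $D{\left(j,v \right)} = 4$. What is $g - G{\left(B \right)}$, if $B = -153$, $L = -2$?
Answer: $3832$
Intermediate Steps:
$g = 16$ ($g = \left(4 - 8\right)^{2} = \left(-4\right)^{2} = 16$)
$G{\left(E \right)} = 9 + 25 E$ ($G{\left(E \right)} = 9 - 5 E \left(-2 - 3\right) = 9 - 5 E \left(-5\right) = 9 - - 25 E = 9 + 25 E$)
$g - G{\left(B \right)} = 16 - \left(9 + 25 \left(-153\right)\right) = 16 - \left(9 - 3825\right) = 16 - -3816 = 16 + 3816 = 3832$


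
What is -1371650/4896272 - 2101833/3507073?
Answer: -7550811373513/8585791665928 ≈ -0.87945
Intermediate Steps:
-1371650/4896272 - 2101833/3507073 = -1371650*1/4896272 - 2101833*1/3507073 = -685825/2448136 - 2101833/3507073 = -7550811373513/8585791665928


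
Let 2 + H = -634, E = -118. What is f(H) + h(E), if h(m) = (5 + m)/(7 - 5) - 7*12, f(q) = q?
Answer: -1553/2 ≈ -776.50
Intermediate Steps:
H = -636 (H = -2 - 634 = -636)
h(m) = -163/2 + m/2 (h(m) = (5 + m)/2 - 84 = (5 + m)*(½) - 84 = (5/2 + m/2) - 84 = -163/2 + m/2)
f(H) + h(E) = -636 + (-163/2 + (½)*(-118)) = -636 + (-163/2 - 59) = -636 - 281/2 = -1553/2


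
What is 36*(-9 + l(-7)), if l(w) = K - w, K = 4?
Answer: 72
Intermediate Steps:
l(w) = 4 - w
36*(-9 + l(-7)) = 36*(-9 + (4 - 1*(-7))) = 36*(-9 + (4 + 7)) = 36*(-9 + 11) = 36*2 = 72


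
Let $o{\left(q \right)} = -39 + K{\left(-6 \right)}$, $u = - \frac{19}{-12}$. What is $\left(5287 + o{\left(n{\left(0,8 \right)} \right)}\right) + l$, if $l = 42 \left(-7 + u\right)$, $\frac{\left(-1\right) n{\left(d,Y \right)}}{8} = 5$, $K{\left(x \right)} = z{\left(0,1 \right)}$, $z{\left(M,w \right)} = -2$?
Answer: $\frac{10037}{2} \approx 5018.5$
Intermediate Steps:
$K{\left(x \right)} = -2$
$n{\left(d,Y \right)} = -40$ ($n{\left(d,Y \right)} = \left(-8\right) 5 = -40$)
$u = \frac{19}{12}$ ($u = \left(-19\right) \left(- \frac{1}{12}\right) = \frac{19}{12} \approx 1.5833$)
$o{\left(q \right)} = -41$ ($o{\left(q \right)} = -39 - 2 = -41$)
$l = - \frac{455}{2}$ ($l = 42 \left(-7 + \frac{19}{12}\right) = 42 \left(- \frac{65}{12}\right) = - \frac{455}{2} \approx -227.5$)
$\left(5287 + o{\left(n{\left(0,8 \right)} \right)}\right) + l = \left(5287 - 41\right) - \frac{455}{2} = 5246 - \frac{455}{2} = \frac{10037}{2}$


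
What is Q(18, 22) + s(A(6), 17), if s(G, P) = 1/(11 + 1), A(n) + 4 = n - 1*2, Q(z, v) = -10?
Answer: -119/12 ≈ -9.9167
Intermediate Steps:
A(n) = -6 + n (A(n) = -4 + (n - 1*2) = -4 + (n - 2) = -4 + (-2 + n) = -6 + n)
s(G, P) = 1/12
Q(18, 22) + s(A(6), 17) = -10 + 1/12 = -119/12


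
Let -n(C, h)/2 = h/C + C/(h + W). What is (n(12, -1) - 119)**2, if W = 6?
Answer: 13756681/900 ≈ 15285.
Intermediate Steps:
n(C, h) = -2*C/(6 + h) - 2*h/C (n(C, h) = -2*(h/C + C/(h + 6)) = -2*(h/C + C/(6 + h)) = -2*(C/(6 + h) + h/C) = -2*C/(6 + h) - 2*h/C)
(n(12, -1) - 119)**2 = (2*(-1*12**2 - 1*(-1)**2 - 6*(-1))/(12*(6 - 1)) - 119)**2 = (2*(1/12)*(-1*144 - 1*1 + 6)/5 - 119)**2 = (2*(1/12)*(1/5)*(-144 - 1 + 6) - 119)**2 = (2*(1/12)*(1/5)*(-139) - 119)**2 = (-139/30 - 119)**2 = (-3709/30)**2 = 13756681/900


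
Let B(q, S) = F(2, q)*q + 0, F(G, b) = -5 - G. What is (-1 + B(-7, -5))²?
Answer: 2304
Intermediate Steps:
B(q, S) = -7*q (B(q, S) = (-5 - 1*2)*q + 0 = (-5 - 2)*q + 0 = -7*q + 0 = -7*q)
(-1 + B(-7, -5))² = (-1 - 7*(-7))² = (-1 + 49)² = 48² = 2304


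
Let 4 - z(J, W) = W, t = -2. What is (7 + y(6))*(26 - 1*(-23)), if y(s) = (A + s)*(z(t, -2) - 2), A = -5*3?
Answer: -1421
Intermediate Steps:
z(J, W) = 4 - W
A = -15
y(s) = -60 + 4*s (y(s) = (-15 + s)*((4 - 1*(-2)) - 2) = (-15 + s)*((4 + 2) - 2) = (-15 + s)*(6 - 2) = (-15 + s)*4 = -60 + 4*s)
(7 + y(6))*(26 - 1*(-23)) = (7 + (-60 + 4*6))*(26 - 1*(-23)) = (7 + (-60 + 24))*(26 + 23) = (7 - 36)*49 = -29*49 = -1421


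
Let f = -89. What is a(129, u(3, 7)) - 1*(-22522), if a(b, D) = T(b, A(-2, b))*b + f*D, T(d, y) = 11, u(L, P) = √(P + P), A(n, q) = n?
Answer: 23941 - 89*√14 ≈ 23608.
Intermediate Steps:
u(L, P) = √2*√P (u(L, P) = √(2*P) = √2*√P)
a(b, D) = -89*D + 11*b (a(b, D) = 11*b - 89*D = -89*D + 11*b)
a(129, u(3, 7)) - 1*(-22522) = (-89*√2*√7 + 11*129) - 1*(-22522) = (-89*√14 + 1419) + 22522 = (1419 - 89*√14) + 22522 = 23941 - 89*√14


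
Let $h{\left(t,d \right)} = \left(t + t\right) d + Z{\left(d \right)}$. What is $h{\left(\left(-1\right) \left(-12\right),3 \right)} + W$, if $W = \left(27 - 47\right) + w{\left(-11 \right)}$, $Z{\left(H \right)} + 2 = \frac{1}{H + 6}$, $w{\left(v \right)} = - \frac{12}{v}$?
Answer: $\frac{5069}{99} \approx 51.202$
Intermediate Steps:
$Z{\left(H \right)} = -2 + \frac{1}{6 + H}$ ($Z{\left(H \right)} = -2 + \frac{1}{H + 6} = -2 + \frac{1}{6 + H}$)
$h{\left(t,d \right)} = \frac{-11 - 2 d}{6 + d} + 2 d t$ ($h{\left(t,d \right)} = \left(t + t\right) d + \frac{-11 - 2 d}{6 + d} = 2 t d + \frac{-11 - 2 d}{6 + d} = 2 d t + \frac{-11 - 2 d}{6 + d} = \frac{-11 - 2 d}{6 + d} + 2 d t$)
$W = - \frac{208}{11}$ ($W = \left(27 - 47\right) - \frac{12}{-11} = -20 - - \frac{12}{11} = -20 + \frac{12}{11} = - \frac{208}{11} \approx -18.909$)
$h{\left(\left(-1\right) \left(-12\right),3 \right)} + W = \frac{-11 - 6 + 2 \cdot 3 \left(\left(-1\right) \left(-12\right)\right) \left(6 + 3\right)}{6 + 3} - \frac{208}{11} = \frac{-11 - 6 + 2 \cdot 3 \cdot 12 \cdot 9}{9} - \frac{208}{11} = \frac{-11 - 6 + 648}{9} - \frac{208}{11} = \frac{1}{9} \cdot 631 - \frac{208}{11} = \frac{631}{9} - \frac{208}{11} = \frac{5069}{99}$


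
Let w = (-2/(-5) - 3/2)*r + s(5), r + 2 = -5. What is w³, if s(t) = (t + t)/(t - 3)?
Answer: 2048383/1000 ≈ 2048.4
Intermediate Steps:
r = -7 (r = -2 - 5 = -7)
s(t) = 2*t/(-3 + t) (s(t) = (2*t)/(-3 + t) = 2*t/(-3 + t))
w = 127/10 (w = (-2/(-5) - 3/2)*(-7) + 2*5/(-3 + 5) = (-2*(-⅕) - 3*½)*(-7) + 2*5/2 = (⅖ - 3/2)*(-7) + 2*5*(½) = -11/10*(-7) + 5 = 77/10 + 5 = 127/10 ≈ 12.700)
w³ = (127/10)³ = 2048383/1000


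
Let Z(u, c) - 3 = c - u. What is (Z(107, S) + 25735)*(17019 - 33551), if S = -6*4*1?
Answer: -423334924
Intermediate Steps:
S = -24 (S = -24*1 = -24)
Z(u, c) = 3 + c - u (Z(u, c) = 3 + (c - u) = 3 + c - u)
(Z(107, S) + 25735)*(17019 - 33551) = ((3 - 24 - 1*107) + 25735)*(17019 - 33551) = ((3 - 24 - 107) + 25735)*(-16532) = (-128 + 25735)*(-16532) = 25607*(-16532) = -423334924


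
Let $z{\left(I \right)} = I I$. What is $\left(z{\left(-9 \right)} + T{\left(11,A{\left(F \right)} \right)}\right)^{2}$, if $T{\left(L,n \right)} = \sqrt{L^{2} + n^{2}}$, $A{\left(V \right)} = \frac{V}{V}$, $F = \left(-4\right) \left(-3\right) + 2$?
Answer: $\left(81 + \sqrt{122}\right)^{2} \approx 8472.3$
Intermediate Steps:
$z{\left(I \right)} = I^{2}$
$F = 14$ ($F = 12 + 2 = 14$)
$A{\left(V \right)} = 1$
$\left(z{\left(-9 \right)} + T{\left(11,A{\left(F \right)} \right)}\right)^{2} = \left(\left(-9\right)^{2} + \sqrt{11^{2} + 1^{2}}\right)^{2} = \left(81 + \sqrt{121 + 1}\right)^{2} = \left(81 + \sqrt{122}\right)^{2}$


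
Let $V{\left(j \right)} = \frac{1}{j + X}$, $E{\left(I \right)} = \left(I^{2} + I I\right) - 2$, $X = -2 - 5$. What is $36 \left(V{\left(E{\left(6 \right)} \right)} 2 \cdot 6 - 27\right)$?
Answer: $- \frac{6756}{7} \approx -965.14$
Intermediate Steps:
$X = -7$
$E{\left(I \right)} = -2 + 2 I^{2}$ ($E{\left(I \right)} = \left(I^{2} + I^{2}\right) - 2 = 2 I^{2} - 2 = -2 + 2 I^{2}$)
$V{\left(j \right)} = \frac{1}{-7 + j}$ ($V{\left(j \right)} = \frac{1}{j - 7} = \frac{1}{-7 + j}$)
$36 \left(V{\left(E{\left(6 \right)} \right)} 2 \cdot 6 - 27\right) = 36 \left(\frac{1}{-7 - \left(2 - 2 \cdot 6^{2}\right)} 2 \cdot 6 - 27\right) = 36 \left(\frac{1}{-7 + \left(-2 + 2 \cdot 36\right)} 2 \cdot 6 - 27\right) = 36 \left(\frac{1}{-7 + \left(-2 + 72\right)} 2 \cdot 6 - 27\right) = 36 \left(\frac{1}{-7 + 70} \cdot 2 \cdot 6 - 27\right) = 36 \left(\frac{1}{63} \cdot 2 \cdot 6 - 27\right) = 36 \left(\frac{2}{63} \cdot 6 - 27\right) = 36 \left(\frac{4}{21} - 27\right) = 36 \left(- \frac{563}{21}\right) = - \frac{6756}{7}$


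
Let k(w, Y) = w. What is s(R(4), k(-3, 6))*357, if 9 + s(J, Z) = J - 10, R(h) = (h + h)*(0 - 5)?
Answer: -21063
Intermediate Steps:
R(h) = -10*h (R(h) = (2*h)*(-5) = -10*h)
s(J, Z) = -19 + J (s(J, Z) = -9 + (J - 10) = -9 + (-10 + J) = -19 + J)
s(R(4), k(-3, 6))*357 = (-19 - 10*4)*357 = (-19 - 40)*357 = -59*357 = -21063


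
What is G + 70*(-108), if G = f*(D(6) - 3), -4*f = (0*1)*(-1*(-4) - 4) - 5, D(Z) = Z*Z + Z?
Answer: -30045/4 ≈ -7511.3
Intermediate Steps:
D(Z) = Z + Z² (D(Z) = Z² + Z = Z + Z²)
f = 5/4 (f = -((0*1)*(-1*(-4) - 4) - 5)/4 = -(0*(4 - 4) - 5)/4 = -(0*0 - 5)/4 = -(0 - 5)/4 = -¼*(-5) = 5/4 ≈ 1.2500)
G = 195/4 (G = 5*(6*(1 + 6) - 3)/4 = 5*(6*7 - 3)/4 = 5*(42 - 3)/4 = (5/4)*39 = 195/4 ≈ 48.750)
G + 70*(-108) = 195/4 + 70*(-108) = 195/4 - 7560 = -30045/4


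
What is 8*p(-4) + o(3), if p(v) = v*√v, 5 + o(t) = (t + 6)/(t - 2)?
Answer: 4 - 64*I ≈ 4.0 - 64.0*I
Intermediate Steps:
o(t) = -5 + (6 + t)/(-2 + t) (o(t) = -5 + (t + 6)/(t - 2) = -5 + (6 + t)/(-2 + t))
p(v) = v^(3/2)
8*p(-4) + o(3) = 8*(-4)^(3/2) + 4*(4 - 1*3)/(-2 + 3) = 8*(-8*I) + 4*(4 - 3)/1 = -64*I + 4*1*1 = -64*I + 4 = 4 - 64*I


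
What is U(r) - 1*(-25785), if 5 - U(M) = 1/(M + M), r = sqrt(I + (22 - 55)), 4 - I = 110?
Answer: 25790 + I*sqrt(139)/278 ≈ 25790.0 + 0.042409*I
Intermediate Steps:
I = -106 (I = 4 - 1*110 = 4 - 110 = -106)
r = I*sqrt(139) (r = sqrt(-106 + (22 - 55)) = sqrt(-106 - 33) = sqrt(-139) = I*sqrt(139) ≈ 11.79*I)
U(M) = 5 - 1/(2*M) (U(M) = 5 - 1/(M + M) = 5 - 1/(2*M))
U(r) - 1*(-25785) = (5 - (-I*sqrt(139)/139)/2) - 1*(-25785) = (5 - (-1)*I*sqrt(139)/278) + 25785 = (5 + I*sqrt(139)/278) + 25785 = 25790 + I*sqrt(139)/278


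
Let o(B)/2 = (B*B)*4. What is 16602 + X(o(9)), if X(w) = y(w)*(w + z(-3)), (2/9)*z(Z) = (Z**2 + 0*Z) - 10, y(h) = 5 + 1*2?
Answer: 42213/2 ≈ 21107.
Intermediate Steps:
o(B) = 8*B**2 (o(B) = 2*((B*B)*4) = 2*(B**2*4) = 2*(4*B**2) = 8*B**2)
y(h) = 7 (y(h) = 5 + 2 = 7)
z(Z) = -45 + 9*Z**2/2 (z(Z) = 9*((Z**2 + 0*Z) - 10)/2 = 9*((Z**2 + 0) - 10)/2 = 9*(Z**2 - 10)/2 = 9*(-10 + Z**2)/2 = -45 + 9*Z**2/2)
X(w) = -63/2 + 7*w (X(w) = 7*(w + (-45 + (9/2)*(-3)**2)) = 7*(w + (-45 + (9/2)*9)) = 7*(w + (-45 + 81/2)) = 7*(w - 9/2) = 7*(-9/2 + w) = -63/2 + 7*w)
16602 + X(o(9)) = 16602 + (-63/2 + 7*(8*9**2)) = 16602 + (-63/2 + 7*(8*81)) = 16602 + (-63/2 + 7*648) = 16602 + (-63/2 + 4536) = 16602 + 9009/2 = 42213/2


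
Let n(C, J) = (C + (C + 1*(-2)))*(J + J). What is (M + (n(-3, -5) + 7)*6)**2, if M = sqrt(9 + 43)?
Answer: 272536 + 2088*sqrt(13) ≈ 2.8006e+5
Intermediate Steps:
n(C, J) = 2*J*(-2 + 2*C) (n(C, J) = (C + (C - 2))*(2*J) = (C + (-2 + C))*(2*J) = (-2 + 2*C)*(2*J) = 2*J*(-2 + 2*C))
M = 2*sqrt(13) (M = sqrt(52) = 2*sqrt(13) ≈ 7.2111)
(M + (n(-3, -5) + 7)*6)**2 = (2*sqrt(13) + (4*(-5)*(-1 - 3) + 7)*6)**2 = (2*sqrt(13) + (4*(-5)*(-4) + 7)*6)**2 = (2*sqrt(13) + (80 + 7)*6)**2 = (2*sqrt(13) + 87*6)**2 = (2*sqrt(13) + 522)**2 = (522 + 2*sqrt(13))**2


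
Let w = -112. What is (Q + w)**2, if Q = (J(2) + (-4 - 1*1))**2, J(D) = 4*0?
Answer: 7569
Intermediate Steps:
J(D) = 0
Q = 25 (Q = (0 + (-4 - 1*1))**2 = (0 + (-4 - 1))**2 = (0 - 5)**2 = (-5)**2 = 25)
(Q + w)**2 = (25 - 112)**2 = (-87)**2 = 7569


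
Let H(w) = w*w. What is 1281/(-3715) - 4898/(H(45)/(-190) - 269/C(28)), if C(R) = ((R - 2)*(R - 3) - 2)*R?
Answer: 6268127241369/13668491765 ≈ 458.58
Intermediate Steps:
C(R) = R*(-2 + (-3 + R)*(-2 + R)) (C(R) = ((-2 + R)*(-3 + R) - 2)*R = ((-3 + R)*(-2 + R) - 2)*R = (-2 + (-3 + R)*(-2 + R))*R = R*(-2 + (-3 + R)*(-2 + R)))
H(w) = w**2
1281/(-3715) - 4898/(H(45)/(-190) - 269/C(28)) = 1281/(-3715) - 4898/(45**2/(-190) - 269*1/(28*(4 + 28**2 - 5*28))) = 1281*(-1/3715) - 4898/(2025*(-1/190) - 269*1/(28*(4 + 784 - 140))) = -1281/3715 - 4898/(-405/38 - 269/(28*648)) = -1281/3715 - 4898/(-405/38 - 269/18144) = -1281/3715 - 4898/(-3679271/344736) = -1281/3715 - 4898*(-344736/3679271) = -1281/3715 + 1688516928/3679271 = 6268127241369/13668491765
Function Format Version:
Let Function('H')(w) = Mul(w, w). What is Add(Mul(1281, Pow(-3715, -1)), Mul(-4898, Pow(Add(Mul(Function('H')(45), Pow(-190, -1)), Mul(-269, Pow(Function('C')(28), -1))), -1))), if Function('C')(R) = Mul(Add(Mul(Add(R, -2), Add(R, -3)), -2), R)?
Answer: Rational(6268127241369, 13668491765) ≈ 458.58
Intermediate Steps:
Function('C')(R) = Mul(R, Add(-2, Mul(Add(-3, R), Add(-2, R)))) (Function('C')(R) = Mul(Add(Mul(Add(-2, R), Add(-3, R)), -2), R) = Mul(Add(Mul(Add(-3, R), Add(-2, R)), -2), R) = Mul(Add(-2, Mul(Add(-3, R), Add(-2, R))), R) = Mul(R, Add(-2, Mul(Add(-3, R), Add(-2, R)))))
Function('H')(w) = Pow(w, 2)
Add(Mul(1281, Pow(-3715, -1)), Mul(-4898, Pow(Add(Mul(Function('H')(45), Pow(-190, -1)), Mul(-269, Pow(Function('C')(28), -1))), -1))) = Add(Mul(1281, Pow(-3715, -1)), Mul(-4898, Pow(Add(Mul(Pow(45, 2), Pow(-190, -1)), Mul(-269, Pow(Mul(28, Add(4, Pow(28, 2), Mul(-5, 28))), -1))), -1))) = Add(Mul(1281, Rational(-1, 3715)), Mul(-4898, Pow(Add(Mul(2025, Rational(-1, 190)), Mul(-269, Pow(Mul(28, Add(4, 784, -140)), -1))), -1))) = Add(Rational(-1281, 3715), Mul(-4898, Pow(Add(Rational(-405, 38), Mul(-269, Pow(Mul(28, 648), -1))), -1))) = Add(Rational(-1281, 3715), Mul(-4898, Pow(Add(Rational(-405, 38), Mul(-269, Pow(18144, -1))), -1))) = Add(Rational(-1281, 3715), Mul(-4898, Pow(Add(Rational(-405, 38), Mul(-269, Rational(1, 18144))), -1))) = Add(Rational(-1281, 3715), Mul(-4898, Pow(Add(Rational(-405, 38), Rational(-269, 18144)), -1))) = Add(Rational(-1281, 3715), Mul(-4898, Pow(Rational(-3679271, 344736), -1))) = Add(Rational(-1281, 3715), Mul(-4898, Rational(-344736, 3679271))) = Add(Rational(-1281, 3715), Rational(1688516928, 3679271)) = Rational(6268127241369, 13668491765)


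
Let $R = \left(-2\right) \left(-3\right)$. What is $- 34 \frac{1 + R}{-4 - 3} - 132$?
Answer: $-98$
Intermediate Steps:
$R = 6$
$- 34 \frac{1 + R}{-4 - 3} - 132 = - 34 \frac{1 + 6}{-4 - 3} - 132 = - 34 \frac{7}{-7} - 132 = - 34 \cdot 7 \left(- \frac{1}{7}\right) - 132 = \left(-34\right) \left(-1\right) - 132 = 34 - 132 = -98$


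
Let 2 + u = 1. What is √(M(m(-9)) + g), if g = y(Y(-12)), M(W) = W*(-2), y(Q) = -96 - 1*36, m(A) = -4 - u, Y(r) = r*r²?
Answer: 3*I*√14 ≈ 11.225*I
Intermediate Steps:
u = -1 (u = -2 + 1 = -1)
Y(r) = r³
m(A) = -3 (m(A) = -4 - 1*(-1) = -4 + 1 = -3)
y(Q) = -132 (y(Q) = -96 - 36 = -132)
M(W) = -2*W
g = -132
√(M(m(-9)) + g) = √(-2*(-3) - 132) = √(6 - 132) = √(-126) = 3*I*√14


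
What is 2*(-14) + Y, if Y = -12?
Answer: -40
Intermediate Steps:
2*(-14) + Y = 2*(-14) - 12 = -28 - 12 = -40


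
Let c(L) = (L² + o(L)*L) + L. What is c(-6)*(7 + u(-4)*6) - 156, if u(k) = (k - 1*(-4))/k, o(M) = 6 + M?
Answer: 54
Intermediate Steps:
u(k) = (4 + k)/k (u(k) = (k + 4)/k = (4 + k)/k)
c(L) = L + L² + L*(6 + L) (c(L) = (L² + (6 + L)*L) + L = (L² + L*(6 + L)) + L = L + L² + L*(6 + L))
c(-6)*(7 + u(-4)*6) - 156 = (-6*(7 + 2*(-6)))*(7 + ((4 - 4)/(-4))*6) - 156 = (-6*(7 - 12))*(7 - ¼*0*6) - 156 = (-6*(-5))*(7 + 0*6) - 156 = 30*(7 + 0) - 156 = 30*7 - 156 = 210 - 156 = 54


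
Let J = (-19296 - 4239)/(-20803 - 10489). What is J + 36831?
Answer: 1152539187/31292 ≈ 36832.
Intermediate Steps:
J = 23535/31292 (J = -23535/(-31292) = -23535*(-1/31292) = 23535/31292 ≈ 0.75211)
J + 36831 = 23535/31292 + 36831 = 1152539187/31292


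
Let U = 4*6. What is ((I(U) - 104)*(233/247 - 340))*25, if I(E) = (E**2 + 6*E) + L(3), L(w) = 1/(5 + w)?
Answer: -10319724075/1976 ≈ -5.2225e+6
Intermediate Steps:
U = 24
I(E) = 1/8 + E**2 + 6*E (I(E) = (E**2 + 6*E) + 1/(5 + 3) = (E**2 + 6*E) + 1/8 = 1/8 + E**2 + 6*E)
((I(U) - 104)*(233/247 - 340))*25 = (((1/8 + 24**2 + 6*24) - 104)*(233/247 - 340))*25 = (((1/8 + 576 + 144) - 104)*(233*(1/247) - 340))*25 = ((5761/8 - 104)*(233/247 - 340))*25 = ((4929/8)*(-83747/247))*25 = -412788963/1976*25 = -10319724075/1976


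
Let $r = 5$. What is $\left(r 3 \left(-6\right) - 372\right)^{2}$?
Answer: $213444$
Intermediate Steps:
$\left(r 3 \left(-6\right) - 372\right)^{2} = \left(5 \cdot 3 \left(-6\right) - 372\right)^{2} = \left(15 \left(-6\right) - 372\right)^{2} = \left(-90 - 372\right)^{2} = \left(-462\right)^{2} = 213444$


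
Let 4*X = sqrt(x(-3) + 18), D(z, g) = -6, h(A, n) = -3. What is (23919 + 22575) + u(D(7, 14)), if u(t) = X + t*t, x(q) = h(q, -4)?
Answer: 46530 + sqrt(15)/4 ≈ 46531.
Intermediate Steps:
x(q) = -3
X = sqrt(15)/4 (X = sqrt(-3 + 18)/4 = sqrt(15)/4 ≈ 0.96825)
u(t) = t**2 + sqrt(15)/4 (u(t) = sqrt(15)/4 + t*t = sqrt(15)/4 + t**2 = t**2 + sqrt(15)/4)
(23919 + 22575) + u(D(7, 14)) = (23919 + 22575) + ((-6)**2 + sqrt(15)/4) = 46494 + (36 + sqrt(15)/4) = 46530 + sqrt(15)/4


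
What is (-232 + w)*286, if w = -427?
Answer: -188474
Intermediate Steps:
(-232 + w)*286 = (-232 - 427)*286 = -659*286 = -188474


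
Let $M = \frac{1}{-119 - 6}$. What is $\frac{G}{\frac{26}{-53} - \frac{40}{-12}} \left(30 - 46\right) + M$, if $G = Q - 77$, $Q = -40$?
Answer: $\frac{9301387}{14125} \approx 658.5$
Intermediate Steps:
$G = -117$ ($G = -40 - 77 = -117$)
$M = - \frac{1}{125}$ ($M = \frac{1}{-125} = - \frac{1}{125} \approx -0.008$)
$\frac{G}{\frac{26}{-53} - \frac{40}{-12}} \left(30 - 46\right) + M = - \frac{117}{\frac{26}{-53} - \frac{40}{-12}} \left(30 - 46\right) - \frac{1}{125} = - \frac{117}{26 \left(- \frac{1}{53}\right) - - \frac{10}{3}} \left(-16\right) - \frac{1}{125} = - \frac{117}{- \frac{26}{53} + \frac{10}{3}} \left(-16\right) - \frac{1}{125} = - \frac{117}{\frac{452}{159}} \left(-16\right) - \frac{1}{125} = \left(-117\right) \frac{159}{452} \left(-16\right) - \frac{1}{125} = \left(- \frac{18603}{452}\right) \left(-16\right) - \frac{1}{125} = \frac{74412}{113} - \frac{1}{125} = \frac{9301387}{14125}$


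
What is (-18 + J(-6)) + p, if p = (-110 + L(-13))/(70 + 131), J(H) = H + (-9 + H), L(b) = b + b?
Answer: -7975/201 ≈ -39.677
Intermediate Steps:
L(b) = 2*b
J(H) = -9 + 2*H
p = -136/201 (p = (-110 + 2*(-13))/(70 + 131) = (-110 - 26)/201 = -136*1/201 = -136/201 ≈ -0.67662)
(-18 + J(-6)) + p = (-18 + (-9 + 2*(-6))) - 136/201 = (-18 + (-9 - 12)) - 136/201 = (-18 - 21) - 136/201 = -39 - 136/201 = -7975/201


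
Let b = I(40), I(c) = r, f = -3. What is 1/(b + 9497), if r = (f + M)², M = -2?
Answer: 1/9522 ≈ 0.00010502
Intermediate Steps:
r = 25 (r = (-3 - 2)² = (-5)² = 25)
I(c) = 25
b = 25
1/(b + 9497) = 1/(25 + 9497) = 1/9522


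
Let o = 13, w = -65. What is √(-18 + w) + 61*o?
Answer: 793 + I*√83 ≈ 793.0 + 9.1104*I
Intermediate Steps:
√(-18 + w) + 61*o = √(-18 - 65) + 61*13 = √(-83) + 793 = I*√83 + 793 = 793 + I*√83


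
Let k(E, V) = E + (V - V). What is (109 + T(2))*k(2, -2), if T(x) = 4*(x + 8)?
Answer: 298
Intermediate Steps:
k(E, V) = E (k(E, V) = E + 0 = E)
T(x) = 32 + 4*x (T(x) = 4*(8 + x) = 32 + 4*x)
(109 + T(2))*k(2, -2) = (109 + (32 + 4*2))*2 = (109 + (32 + 8))*2 = (109 + 40)*2 = 149*2 = 298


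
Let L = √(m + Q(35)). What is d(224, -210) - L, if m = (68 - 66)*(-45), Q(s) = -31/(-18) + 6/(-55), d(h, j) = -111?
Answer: -111 - I*√9625330/330 ≈ -111.0 - 9.4014*I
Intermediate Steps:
Q(s) = 1597/990 (Q(s) = -31*(-1/18) + 6*(-1/55) = 31/18 - 6/55 = 1597/990)
m = -90 (m = 2*(-45) = -90)
L = I*√9625330/330 (L = √(-90 + 1597/990) = √(-87503/990) = I*√9625330/330 ≈ 9.4014*I)
d(224, -210) - L = -111 - I*√9625330/330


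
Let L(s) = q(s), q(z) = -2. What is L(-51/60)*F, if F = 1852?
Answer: -3704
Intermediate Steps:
L(s) = -2
L(-51/60)*F = -2*1852 = -3704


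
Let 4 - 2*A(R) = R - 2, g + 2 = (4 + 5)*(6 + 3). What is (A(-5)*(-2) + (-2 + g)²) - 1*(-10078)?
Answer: 15996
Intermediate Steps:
g = 79 (g = -2 + (4 + 5)*(6 + 3) = -2 + 9*9 = -2 + 81 = 79)
A(R) = 3 - R/2 (A(R) = 2 - (R - 2)/2 = 2 - (-2 + R)/2 = 2 + (1 - R/2) = 3 - R/2)
(A(-5)*(-2) + (-2 + g)²) - 1*(-10078) = ((3 - ½*(-5))*(-2) + (-2 + 79)²) - 1*(-10078) = ((3 + 5/2)*(-2) + 77²) + 10078 = ((11/2)*(-2) + 5929) + 10078 = (-11 + 5929) + 10078 = 5918 + 10078 = 15996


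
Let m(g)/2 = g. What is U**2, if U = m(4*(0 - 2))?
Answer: 256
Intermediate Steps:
m(g) = 2*g
U = -16 (U = 2*(4*(0 - 2)) = 2*(4*(-2)) = 2*(-8) = -16)
U**2 = (-16)**2 = 256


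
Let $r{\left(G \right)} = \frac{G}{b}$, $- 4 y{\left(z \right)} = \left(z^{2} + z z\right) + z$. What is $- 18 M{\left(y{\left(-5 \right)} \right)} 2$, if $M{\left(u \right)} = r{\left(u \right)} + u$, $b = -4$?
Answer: $\frac{1215}{4} \approx 303.75$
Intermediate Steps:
$y{\left(z \right)} = - \frac{z^{2}}{2} - \frac{z}{4}$ ($y{\left(z \right)} = - \frac{\left(z^{2} + z z\right) + z}{4} = - \frac{\left(z^{2} + z^{2}\right) + z}{4} = - \frac{2 z^{2} + z}{4} = - \frac{z + 2 z^{2}}{4} = - \frac{z^{2}}{2} - \frac{z}{4}$)
$r{\left(G \right)} = - \frac{G}{4}$ ($r{\left(G \right)} = \frac{G}{-4} = G \left(- \frac{1}{4}\right) = - \frac{G}{4}$)
$M{\left(u \right)} = \frac{3 u}{4}$ ($M{\left(u \right)} = - \frac{u}{4} + u = \frac{3 u}{4}$)
$- 18 M{\left(y{\left(-5 \right)} \right)} 2 = - 18 \frac{3 \left(\left(- \frac{1}{4}\right) \left(-5\right) \left(1 + 2 \left(-5\right)\right)\right)}{4} \cdot 2 = - 18 \frac{3 \left(\left(- \frac{1}{4}\right) \left(-5\right) \left(1 - 10\right)\right)}{4} \cdot 2 = - 18 \frac{3 \left(\left(- \frac{1}{4}\right) \left(-5\right) \left(-9\right)\right)}{4} \cdot 2 = - 18 \cdot \frac{3}{4} \left(- \frac{45}{4}\right) 2 = \left(-18\right) \left(- \frac{135}{16}\right) 2 = \frac{1215}{8} \cdot 2 = \frac{1215}{4}$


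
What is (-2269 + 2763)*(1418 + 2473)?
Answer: 1922154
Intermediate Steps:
(-2269 + 2763)*(1418 + 2473) = 494*3891 = 1922154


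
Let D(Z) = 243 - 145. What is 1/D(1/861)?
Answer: 1/98 ≈ 0.010204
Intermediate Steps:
D(Z) = 98
1/D(1/861) = 1/98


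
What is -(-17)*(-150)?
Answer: -2550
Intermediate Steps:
-(-17)*(-150) = -1*2550 = -2550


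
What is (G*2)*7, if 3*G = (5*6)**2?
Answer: 4200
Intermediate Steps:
G = 300 (G = (5*6)**2/3 = (1/3)*30**2 = (1/3)*900 = 300)
(G*2)*7 = (300*2)*7 = 600*7 = 4200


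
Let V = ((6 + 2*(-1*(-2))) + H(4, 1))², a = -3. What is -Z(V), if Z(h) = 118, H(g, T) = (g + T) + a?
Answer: -118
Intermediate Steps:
H(g, T) = -3 + T + g (H(g, T) = (g + T) - 3 = (T + g) - 3 = -3 + T + g)
V = 144 (V = ((6 + 2*(-1*(-2))) + (-3 + 1 + 4))² = ((6 + 2*2) + 2)² = ((6 + 4) + 2)² = (10 + 2)² = 12² = 144)
-Z(V) = -1*118 = -118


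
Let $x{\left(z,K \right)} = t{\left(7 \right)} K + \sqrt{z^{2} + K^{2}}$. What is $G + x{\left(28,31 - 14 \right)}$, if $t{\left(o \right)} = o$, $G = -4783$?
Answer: $-4664 + \sqrt{1073} \approx -4631.2$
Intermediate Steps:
$x{\left(z,K \right)} = \sqrt{K^{2} + z^{2}} + 7 K$ ($x{\left(z,K \right)} = 7 K + \sqrt{z^{2} + K^{2}} = 7 K + \sqrt{K^{2} + z^{2}} = \sqrt{K^{2} + z^{2}} + 7 K$)
$G + x{\left(28,31 - 14 \right)} = -4783 + \left(\sqrt{\left(31 - 14\right)^{2} + 28^{2}} + 7 \left(31 - 14\right)\right) = -4783 + \left(\sqrt{\left(31 - 14\right)^{2} + 784} + 7 \left(31 - 14\right)\right) = -4783 + \left(\sqrt{17^{2} + 784} + 7 \cdot 17\right) = -4783 + \left(\sqrt{289 + 784} + 119\right) = -4783 + \left(\sqrt{1073} + 119\right) = -4783 + \left(119 + \sqrt{1073}\right) = -4664 + \sqrt{1073}$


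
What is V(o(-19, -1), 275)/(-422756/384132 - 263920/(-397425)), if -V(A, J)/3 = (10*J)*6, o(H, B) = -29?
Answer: 151197502500/1333207 ≈ 1.1341e+5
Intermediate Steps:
V(A, J) = -180*J (V(A, J) = -3*10*J*6 = -180*J)
V(o(-19, -1), 275)/(-422756/384132 - 263920/(-397425)) = (-180*275)/(-422756/384132 - 263920/(-397425)) = -49500/(-422756*1/384132 - 263920*(-1/397425)) = -49500/(-6217/5649 + 52784/79485) = -49500/(-1333207/3054495) = -49500*(-3054495/1333207) = 151197502500/1333207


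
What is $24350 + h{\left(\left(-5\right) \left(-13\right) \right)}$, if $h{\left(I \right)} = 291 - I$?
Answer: $24576$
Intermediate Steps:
$24350 + h{\left(\left(-5\right) \left(-13\right) \right)} = 24350 + \left(291 - \left(-5\right) \left(-13\right)\right) = 24350 + \left(291 - 65\right) = 24350 + 226 = 24576$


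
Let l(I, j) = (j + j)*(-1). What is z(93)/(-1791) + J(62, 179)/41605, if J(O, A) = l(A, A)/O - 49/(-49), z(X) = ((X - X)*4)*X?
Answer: -148/1289755 ≈ -0.00011475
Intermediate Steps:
l(I, j) = -2*j (l(I, j) = (2*j)*(-1) = -2*j)
z(X) = 0 (z(X) = (0*4)*X = 0*X = 0)
J(O, A) = 1 - 2*A/O (J(O, A) = (-2*A)/O - 49/(-49) = -2*A/O - 49*(-1/49) = -2*A/O + 1 = 1 - 2*A/O)
z(93)/(-1791) + J(62, 179)/41605 = 0/(-1791) + ((62 - 2*179)/62)/41605 = 0*(-1/1791) + ((62 - 358)/62)*(1/41605) = 0 + ((1/62)*(-296))*(1/41605) = 0 - 148/31*1/41605 = 0 - 148/1289755 = -148/1289755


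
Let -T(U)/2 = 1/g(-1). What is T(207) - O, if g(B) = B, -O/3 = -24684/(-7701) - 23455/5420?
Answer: -223687/163684 ≈ -1.3666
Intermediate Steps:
O = 551055/163684 (O = -3*(-24684/(-7701) - 23455/5420) = -3*(-24684*(-1/7701) - 23455*1/5420) = -3*(484/151 - 4691/1084) = -3*(-183685/163684) = 551055/163684 ≈ 3.3666)
T(U) = 2 (T(U) = -2/(-1) = -2*(-1) = 2)
T(207) - O = 2 - 1*551055/163684 = 2 - 551055/163684 = -223687/163684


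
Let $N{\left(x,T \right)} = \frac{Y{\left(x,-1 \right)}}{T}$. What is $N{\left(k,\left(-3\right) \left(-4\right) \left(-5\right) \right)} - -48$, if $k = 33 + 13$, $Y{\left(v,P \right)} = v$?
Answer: $\frac{1417}{30} \approx 47.233$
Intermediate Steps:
$k = 46$
$N{\left(x,T \right)} = \frac{x}{T}$
$N{\left(k,\left(-3\right) \left(-4\right) \left(-5\right) \right)} - -48 = \frac{46}{\left(-3\right) \left(-4\right) \left(-5\right)} - -48 = \frac{46}{12 \left(-5\right)} + 48 = \frac{46}{-60} + 48 = 46 \left(- \frac{1}{60}\right) + 48 = - \frac{23}{30} + 48 = \frac{1417}{30}$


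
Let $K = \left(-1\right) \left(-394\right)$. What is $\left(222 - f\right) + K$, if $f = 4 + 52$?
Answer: $560$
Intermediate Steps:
$K = 394$
$f = 56$
$\left(222 - f\right) + K = \left(222 - 56\right) + 394 = 166 + 394 = 560$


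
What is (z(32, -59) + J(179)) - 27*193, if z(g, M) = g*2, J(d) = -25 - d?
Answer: -5351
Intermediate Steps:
z(g, M) = 2*g
(z(32, -59) + J(179)) - 27*193 = (2*32 + (-25 - 1*179)) - 27*193 = (64 + (-25 - 179)) - 5211 = (64 - 204) - 5211 = -140 - 5211 = -5351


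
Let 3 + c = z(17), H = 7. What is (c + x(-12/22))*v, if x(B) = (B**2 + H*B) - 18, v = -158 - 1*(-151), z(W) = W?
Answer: 6370/121 ≈ 52.645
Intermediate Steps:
c = 14 (c = -3 + 17 = 14)
v = -7 (v = -158 + 151 = -7)
x(B) = -18 + B**2 + 7*B (x(B) = (B**2 + 7*B) - 18 = -18 + B**2 + 7*B)
(c + x(-12/22))*v = (14 + (-18 + (-12/22)**2 + 7*(-12/22)))*(-7) = (14 + (-18 + (-12*1/22)**2 + 7*(-12*1/22)))*(-7) = (14 + (-18 + (-6/11)**2 + 7*(-6/11)))*(-7) = (14 + (-18 + 36/121 - 42/11))*(-7) = (14 - 2604/121)*(-7) = -910/121*(-7) = 6370/121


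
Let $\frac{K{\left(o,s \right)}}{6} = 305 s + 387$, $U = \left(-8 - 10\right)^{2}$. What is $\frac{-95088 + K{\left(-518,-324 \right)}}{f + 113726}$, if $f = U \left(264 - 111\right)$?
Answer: $- \frac{342843}{81649} \approx -4.199$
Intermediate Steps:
$U = 324$ ($U = \left(-8 - 10\right)^{2} = \left(-18\right)^{2} = 324$)
$f = 49572$ ($f = 324 \left(264 - 111\right) = 324 \cdot 153 = 49572$)
$K{\left(o,s \right)} = 2322 + 1830 s$ ($K{\left(o,s \right)} = 6 \left(305 s + 387\right) = 6 \left(387 + 305 s\right) = 2322 + 1830 s$)
$\frac{-95088 + K{\left(-518,-324 \right)}}{f + 113726} = \frac{-95088 + \left(2322 + 1830 \left(-324\right)\right)}{49572 + 113726} = \frac{-95088 + \left(2322 - 592920\right)}{163298} = \left(-95088 - 590598\right) \frac{1}{163298} = \left(-685686\right) \frac{1}{163298} = - \frac{342843}{81649}$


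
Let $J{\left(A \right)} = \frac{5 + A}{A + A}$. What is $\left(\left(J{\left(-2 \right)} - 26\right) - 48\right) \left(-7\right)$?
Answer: $\frac{2093}{4} \approx 523.25$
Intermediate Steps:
$J{\left(A \right)} = \frac{5 + A}{2 A}$
$\left(\left(J{\left(-2 \right)} - 26\right) - 48\right) \left(-7\right) = \left(\left(\frac{5 - 2}{2 \left(-2\right)} - 26\right) - 48\right) \left(-7\right) = \left(\left(\frac{1}{2} \left(- \frac{1}{2}\right) 3 - 26\right) - 48\right) \left(-7\right) = \left(\left(- \frac{3}{4} - 26\right) - 48\right) \left(-7\right) = \left(- \frac{107}{4} - 48\right) \left(-7\right) = \left(- \frac{299}{4}\right) \left(-7\right) = \frac{2093}{4}$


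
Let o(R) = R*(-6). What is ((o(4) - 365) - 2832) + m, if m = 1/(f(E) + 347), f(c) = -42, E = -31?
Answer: -982404/305 ≈ -3221.0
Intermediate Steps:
o(R) = -6*R
m = 1/305 (m = 1/(-42 + 347) = 1/305 ≈ 0.0032787)
((o(4) - 365) - 2832) + m = ((-6*4 - 365) - 2832) + 1/305 = ((-24 - 365) - 2832) + 1/305 = (-389 - 2832) + 1/305 = -3221 + 1/305 = -982404/305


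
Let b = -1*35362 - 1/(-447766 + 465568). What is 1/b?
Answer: -17802/629514325 ≈ -2.8279e-5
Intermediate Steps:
b = -629514325/17802 (b = -35362 - 1/17802 = -629514325/17802 ≈ -35362.)
1/b = 1/(-629514325/17802) = -17802/629514325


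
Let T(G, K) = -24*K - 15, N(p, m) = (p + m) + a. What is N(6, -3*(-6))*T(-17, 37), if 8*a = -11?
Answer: -163443/8 ≈ -20430.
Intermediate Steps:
a = -11/8 (a = (⅛)*(-11) = -11/8 ≈ -1.3750)
N(p, m) = -11/8 + m + p (N(p, m) = (p + m) - 11/8 = (m + p) - 11/8 = -11/8 + m + p)
T(G, K) = -15 - 24*K
N(6, -3*(-6))*T(-17, 37) = (-11/8 - 3*(-6) + 6)*(-15 - 24*37) = (-11/8 + 18 + 6)*(-15 - 888) = (181/8)*(-903) = -163443/8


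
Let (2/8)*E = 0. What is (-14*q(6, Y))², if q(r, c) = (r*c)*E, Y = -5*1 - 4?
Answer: 0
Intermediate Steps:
E = 0 (E = 4*0 = 0)
Y = -9 (Y = -5 - 4 = -9)
q(r, c) = 0 (q(r, c) = (r*c)*0 = (c*r)*0 = 0)
(-14*q(6, Y))² = (-14*0)² = 0² = 0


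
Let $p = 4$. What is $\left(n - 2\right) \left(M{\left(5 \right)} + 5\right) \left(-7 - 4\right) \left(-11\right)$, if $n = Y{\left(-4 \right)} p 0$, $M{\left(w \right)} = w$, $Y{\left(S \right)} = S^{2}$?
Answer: $-2420$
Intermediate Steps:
$n = 0$ ($n = \left(-4\right)^{2} \cdot 4 \cdot 0 = 16 \cdot 4 \cdot 0 = 64 \cdot 0 = 0$)
$\left(n - 2\right) \left(M{\left(5 \right)} + 5\right) \left(-7 - 4\right) \left(-11\right) = \left(0 - 2\right) \left(5 + 5\right) \left(-7 - 4\right) \left(-11\right) = \left(-2\right) 10 \left(-11\right) \left(-11\right) = \left(-20\right) \left(-11\right) \left(-11\right) = 220 \left(-11\right) = -2420$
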